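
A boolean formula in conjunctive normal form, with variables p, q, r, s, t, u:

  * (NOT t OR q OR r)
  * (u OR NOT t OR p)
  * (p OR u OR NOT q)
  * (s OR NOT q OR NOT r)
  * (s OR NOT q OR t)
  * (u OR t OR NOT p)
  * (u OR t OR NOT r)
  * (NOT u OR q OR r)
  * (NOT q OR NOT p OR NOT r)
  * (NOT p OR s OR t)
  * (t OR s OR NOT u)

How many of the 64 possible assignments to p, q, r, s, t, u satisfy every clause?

20

Split on t, then q.
  t=1, q=1: 7 of the 16 assignments to (p,r,s,u) work.
  t=1, q=0: s free; 3 ways for (p,r,u) × 2^1 = 6.
  t=0, q=1: remaining (p,r,s,u) ∈ {(0,0,1,1); (0,1,1,1); (1,0,1,1)} — 3.
  t=0, q=0: remaining (p,r,s,u) ∈ {(0,0,0,0); (0,0,1,0); (0,1,1,1); (1,1,1,1)} — 4.
Total: 7 + 6 + 3 + 4 = 20.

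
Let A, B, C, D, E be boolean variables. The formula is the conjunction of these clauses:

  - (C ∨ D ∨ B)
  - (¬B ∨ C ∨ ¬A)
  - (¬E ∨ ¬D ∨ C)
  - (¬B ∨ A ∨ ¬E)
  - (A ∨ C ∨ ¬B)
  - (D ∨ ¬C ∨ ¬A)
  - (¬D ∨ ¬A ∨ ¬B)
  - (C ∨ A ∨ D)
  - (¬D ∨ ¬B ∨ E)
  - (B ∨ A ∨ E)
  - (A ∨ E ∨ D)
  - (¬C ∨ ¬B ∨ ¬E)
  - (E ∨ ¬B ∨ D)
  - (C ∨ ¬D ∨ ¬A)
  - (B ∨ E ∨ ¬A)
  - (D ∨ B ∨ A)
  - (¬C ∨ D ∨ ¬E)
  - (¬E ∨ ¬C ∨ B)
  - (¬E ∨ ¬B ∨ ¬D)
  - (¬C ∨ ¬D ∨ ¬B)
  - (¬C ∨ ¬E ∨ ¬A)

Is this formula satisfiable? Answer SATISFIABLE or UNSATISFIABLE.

UNSATISFIABLE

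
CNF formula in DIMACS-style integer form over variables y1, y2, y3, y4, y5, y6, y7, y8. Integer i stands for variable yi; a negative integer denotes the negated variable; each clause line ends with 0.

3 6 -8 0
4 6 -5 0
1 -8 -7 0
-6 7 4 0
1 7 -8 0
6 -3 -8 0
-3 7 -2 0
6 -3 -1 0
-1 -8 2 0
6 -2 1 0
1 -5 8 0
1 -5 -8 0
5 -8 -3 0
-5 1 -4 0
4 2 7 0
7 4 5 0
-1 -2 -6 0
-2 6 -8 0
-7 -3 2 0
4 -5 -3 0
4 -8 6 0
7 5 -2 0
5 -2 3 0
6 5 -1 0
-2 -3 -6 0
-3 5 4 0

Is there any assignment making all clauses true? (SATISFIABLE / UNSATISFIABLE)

Branch on y1: take y1 = False.
For the remaining variables, y2 = False, y3 = True, y4 = True, y5 = False, y6 = True, y7 = False, y8 = False works.
Every clause has at least one true literal under this assignment.
So y1=0  y2=0  y3=1  y4=1  y5=0  y6=1  y7=0  y8=0 is a satisfying assignment.

SATISFIABLE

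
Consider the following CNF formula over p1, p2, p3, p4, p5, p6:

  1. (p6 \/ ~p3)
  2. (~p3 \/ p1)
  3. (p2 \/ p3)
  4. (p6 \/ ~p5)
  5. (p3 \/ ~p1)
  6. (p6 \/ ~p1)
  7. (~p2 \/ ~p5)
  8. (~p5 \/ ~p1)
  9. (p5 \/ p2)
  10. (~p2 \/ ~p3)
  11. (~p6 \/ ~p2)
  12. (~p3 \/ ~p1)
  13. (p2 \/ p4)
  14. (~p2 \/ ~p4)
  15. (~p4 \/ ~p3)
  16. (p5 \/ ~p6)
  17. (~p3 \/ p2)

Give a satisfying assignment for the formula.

Set p1 = False and propagate.
  then p3 is forced to False.
  then p2 is forced to True.
  then p5 is forced to False.
  then p6 is forced to False.
  then p4 is forced to False.
Every clause has at least one true literal under this assignment.

p1=False, p2=True, p3=False, p4=False, p5=False, p6=False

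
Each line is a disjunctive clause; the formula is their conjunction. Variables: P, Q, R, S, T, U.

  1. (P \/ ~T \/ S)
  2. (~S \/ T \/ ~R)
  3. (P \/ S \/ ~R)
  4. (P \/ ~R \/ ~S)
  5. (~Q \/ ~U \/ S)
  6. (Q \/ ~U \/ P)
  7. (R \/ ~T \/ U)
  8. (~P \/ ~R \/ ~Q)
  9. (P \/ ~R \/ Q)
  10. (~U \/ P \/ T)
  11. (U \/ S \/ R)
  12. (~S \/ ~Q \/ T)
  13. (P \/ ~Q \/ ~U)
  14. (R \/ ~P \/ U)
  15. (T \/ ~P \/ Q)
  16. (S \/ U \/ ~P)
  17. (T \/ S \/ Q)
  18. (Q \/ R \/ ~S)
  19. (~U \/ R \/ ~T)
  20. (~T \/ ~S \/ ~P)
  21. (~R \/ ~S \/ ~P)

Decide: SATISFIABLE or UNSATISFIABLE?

Try P = True.
The remaining clauses are satisfied by Q = False, R = True, S = False, T = True, U = True.
So P = True  Q = False  R = True  S = False  T = True  U = True is a satisfying assignment.

SATISFIABLE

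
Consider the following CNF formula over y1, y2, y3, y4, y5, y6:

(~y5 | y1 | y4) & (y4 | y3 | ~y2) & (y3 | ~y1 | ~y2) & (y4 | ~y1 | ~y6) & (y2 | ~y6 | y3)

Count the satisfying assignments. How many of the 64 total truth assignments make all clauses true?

Split on y1, then y2.
  y1=1, y2=1: y5 free; 3 ways for (y3,y4,y6) × 2^1 = 6.
  y1=1, y2=0: y5 free; 5 ways for (y3,y4,y6) × 2^1 = 10.
  y1=0, y2=1: y6 free; 5 ways for (y3,y4,y5) × 2^1 = 10.
  y1=0, y2=0: 9 of the 16 assignments to (y3,y4,y5,y6) work.
Total: 6 + 10 + 10 + 9 = 35.

35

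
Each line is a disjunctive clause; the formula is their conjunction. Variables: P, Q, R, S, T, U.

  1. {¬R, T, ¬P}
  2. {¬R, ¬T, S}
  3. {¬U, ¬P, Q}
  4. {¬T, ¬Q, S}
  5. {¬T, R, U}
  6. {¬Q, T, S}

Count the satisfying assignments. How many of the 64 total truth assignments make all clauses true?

27

Case analysis on T and Q:
  T=1, Q=1: P free; 3 ways for (R,S,U) × 2^1 = 6.
  T=1, Q=0: 5 of the 16 assignments to (P,R,S,U) work.
  T=0, Q=1: U free; 3 ways for (P,R,S) × 2^1 = 6.
  T=0, Q=0: S free; 5 ways for (P,R,U) × 2^1 = 10.
Total: 6 + 5 + 6 + 10 = 27.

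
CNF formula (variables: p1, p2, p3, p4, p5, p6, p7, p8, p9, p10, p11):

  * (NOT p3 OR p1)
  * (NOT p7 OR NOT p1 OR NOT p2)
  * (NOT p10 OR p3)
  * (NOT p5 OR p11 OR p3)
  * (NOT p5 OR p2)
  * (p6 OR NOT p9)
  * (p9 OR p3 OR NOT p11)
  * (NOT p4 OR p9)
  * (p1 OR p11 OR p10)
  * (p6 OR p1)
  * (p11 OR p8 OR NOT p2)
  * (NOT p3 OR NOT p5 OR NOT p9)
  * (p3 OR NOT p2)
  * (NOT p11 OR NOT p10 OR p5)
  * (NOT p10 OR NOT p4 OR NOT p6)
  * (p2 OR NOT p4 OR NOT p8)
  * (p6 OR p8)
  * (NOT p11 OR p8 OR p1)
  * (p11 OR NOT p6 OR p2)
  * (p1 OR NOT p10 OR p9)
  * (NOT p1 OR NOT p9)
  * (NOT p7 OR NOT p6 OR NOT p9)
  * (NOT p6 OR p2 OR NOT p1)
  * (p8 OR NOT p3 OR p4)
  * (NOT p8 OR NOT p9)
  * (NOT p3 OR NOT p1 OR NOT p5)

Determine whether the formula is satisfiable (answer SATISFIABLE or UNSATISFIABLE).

p7 occurs only negated in the remaining clauses — set p7 = False.
Branch on p1: take p1 = True.
  then p9 is forced to False.
  then p4 is forced to False.
Branch on p2: take p2 = True.
  then p3 is forced to True.
  then p8 is forced to True.
  then p5 is forced to False.
Branch on p10: take p10 = True.
  then p11 is forced to False.
p6 is now unconstrained; take p6 = True.
So p1=1, p2=1, p3=1, p4=0, p5=0, p6=1, p7=0, p8=1, p9=0, p10=1, p11=0 is a satisfying assignment.

SATISFIABLE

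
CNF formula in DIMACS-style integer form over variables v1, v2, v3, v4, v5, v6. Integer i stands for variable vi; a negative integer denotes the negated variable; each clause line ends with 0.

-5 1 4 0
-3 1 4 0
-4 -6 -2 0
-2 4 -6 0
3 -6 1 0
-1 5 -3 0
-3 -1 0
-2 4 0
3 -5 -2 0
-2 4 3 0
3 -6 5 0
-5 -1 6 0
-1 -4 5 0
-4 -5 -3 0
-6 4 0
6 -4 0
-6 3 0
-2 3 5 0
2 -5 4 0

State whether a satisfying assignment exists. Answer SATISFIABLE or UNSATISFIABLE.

SATISFIABLE

Branch on v1: take v1 = True.
  then v3 is forced to False.
  then v6 is forced to False.
  then v5 is forced to False.
  then v4 is forced to False.
  then v2 is forced to False.
So v1 = T, v2 = F, v3 = F, v4 = F, v5 = F, v6 = F is a satisfying assignment.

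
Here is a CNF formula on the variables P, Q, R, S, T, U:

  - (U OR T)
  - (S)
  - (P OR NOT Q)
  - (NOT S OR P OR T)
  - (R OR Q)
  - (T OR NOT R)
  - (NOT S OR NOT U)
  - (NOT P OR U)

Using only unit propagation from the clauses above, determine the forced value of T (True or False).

Unit clause (S) sets S = True.
(NOT U OR NOT S): since S = True, the clause reduces to (NOT U). U = False.
In (T OR U), U is now false; T must hold, so T = True.

True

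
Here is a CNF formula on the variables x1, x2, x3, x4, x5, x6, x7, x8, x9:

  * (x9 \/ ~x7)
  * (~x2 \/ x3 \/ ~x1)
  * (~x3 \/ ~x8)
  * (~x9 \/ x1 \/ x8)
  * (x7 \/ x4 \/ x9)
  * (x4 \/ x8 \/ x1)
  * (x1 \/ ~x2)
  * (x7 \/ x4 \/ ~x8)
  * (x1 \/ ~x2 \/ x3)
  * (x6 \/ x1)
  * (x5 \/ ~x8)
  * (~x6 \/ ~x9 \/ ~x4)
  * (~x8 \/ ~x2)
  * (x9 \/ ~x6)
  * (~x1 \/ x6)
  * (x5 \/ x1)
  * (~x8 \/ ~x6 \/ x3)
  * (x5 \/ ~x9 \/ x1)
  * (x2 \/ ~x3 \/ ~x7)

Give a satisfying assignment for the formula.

x1=1, x2=1, x3=1, x4=0, x5=0, x6=1, x7=1, x8=0, x9=1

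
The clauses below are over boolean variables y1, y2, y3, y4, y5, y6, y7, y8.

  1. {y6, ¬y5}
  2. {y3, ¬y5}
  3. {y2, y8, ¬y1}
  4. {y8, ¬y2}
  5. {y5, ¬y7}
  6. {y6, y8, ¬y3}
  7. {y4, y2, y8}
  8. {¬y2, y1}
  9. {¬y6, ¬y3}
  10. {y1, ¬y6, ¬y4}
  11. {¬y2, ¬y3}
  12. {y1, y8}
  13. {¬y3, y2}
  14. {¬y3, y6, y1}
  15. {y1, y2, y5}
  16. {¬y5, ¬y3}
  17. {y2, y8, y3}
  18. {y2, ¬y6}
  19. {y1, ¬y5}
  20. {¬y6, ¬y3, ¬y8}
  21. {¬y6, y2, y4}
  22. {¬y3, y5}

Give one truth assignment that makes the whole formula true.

y1 = T, y2 = T, y3 = F, y4 = T, y5 = F, y6 = F, y7 = F, y8 = T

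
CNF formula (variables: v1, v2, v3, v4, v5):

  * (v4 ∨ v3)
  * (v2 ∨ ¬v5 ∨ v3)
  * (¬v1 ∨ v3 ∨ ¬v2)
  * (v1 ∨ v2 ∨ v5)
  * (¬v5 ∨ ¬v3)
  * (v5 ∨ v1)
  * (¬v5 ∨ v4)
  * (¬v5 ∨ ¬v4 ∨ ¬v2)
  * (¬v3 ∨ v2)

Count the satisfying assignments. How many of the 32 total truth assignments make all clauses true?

Satisfying assignments:
  v1=1 v2=0 v3=0 v4=1 v5=0
  v1=1 v2=1 v3=1 v4=0 v5=0
  v1=1 v2=1 v3=1 v4=1 v5=0
Count: 3.

3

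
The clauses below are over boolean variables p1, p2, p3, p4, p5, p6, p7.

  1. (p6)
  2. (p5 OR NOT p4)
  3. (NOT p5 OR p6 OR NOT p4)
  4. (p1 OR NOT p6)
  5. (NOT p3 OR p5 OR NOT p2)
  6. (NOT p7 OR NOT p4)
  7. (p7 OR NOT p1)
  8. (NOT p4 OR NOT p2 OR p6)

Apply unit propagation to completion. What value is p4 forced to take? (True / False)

False

(p6) is a unit clause: p6 = True.
(NOT p6 OR p1): since p6 = True, the clause reduces to (p1). p1 = True.
(NOT p1 OR p7) with p1 = True leaves only p7, so p7 = True.
In (NOT p4 OR NOT p7), NOT p7 is now false; NOT p4 must hold, so p4 = False.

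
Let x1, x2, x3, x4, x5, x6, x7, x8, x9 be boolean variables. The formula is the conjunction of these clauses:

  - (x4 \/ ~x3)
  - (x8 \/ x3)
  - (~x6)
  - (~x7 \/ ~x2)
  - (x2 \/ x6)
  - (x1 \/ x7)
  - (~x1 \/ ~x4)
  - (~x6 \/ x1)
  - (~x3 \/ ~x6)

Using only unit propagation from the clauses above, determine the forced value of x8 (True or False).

True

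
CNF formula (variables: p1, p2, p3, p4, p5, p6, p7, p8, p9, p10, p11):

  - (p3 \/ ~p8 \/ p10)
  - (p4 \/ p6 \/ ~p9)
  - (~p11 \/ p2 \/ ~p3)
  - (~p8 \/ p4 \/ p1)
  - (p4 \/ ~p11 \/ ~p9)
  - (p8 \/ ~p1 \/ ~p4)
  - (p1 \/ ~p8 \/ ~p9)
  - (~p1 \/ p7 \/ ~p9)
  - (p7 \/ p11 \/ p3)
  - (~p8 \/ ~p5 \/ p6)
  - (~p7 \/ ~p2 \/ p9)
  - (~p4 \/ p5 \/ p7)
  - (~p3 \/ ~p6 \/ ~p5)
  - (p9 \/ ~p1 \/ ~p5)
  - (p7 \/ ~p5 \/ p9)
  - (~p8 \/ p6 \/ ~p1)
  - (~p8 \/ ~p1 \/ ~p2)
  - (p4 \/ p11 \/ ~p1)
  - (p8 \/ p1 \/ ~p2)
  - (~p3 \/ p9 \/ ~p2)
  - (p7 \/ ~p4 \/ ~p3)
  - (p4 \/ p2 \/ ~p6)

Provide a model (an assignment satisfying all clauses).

Pure literal: p10 appears only positively; assign p10 = True.
Set p1 = False and propagate.
Branch on p2: take p2 = False.
Set p3 = True and propagate.
  then p11 is forced to False.
The remaining clauses are satisfied by p4 = True, p5 = True, p6 = False, p7 = True, p8 = False, p9 = False.
Every clause has at least one true literal under this assignment.

p1 = False, p2 = False, p3 = True, p4 = True, p5 = True, p6 = False, p7 = True, p8 = False, p9 = False, p10 = True, p11 = False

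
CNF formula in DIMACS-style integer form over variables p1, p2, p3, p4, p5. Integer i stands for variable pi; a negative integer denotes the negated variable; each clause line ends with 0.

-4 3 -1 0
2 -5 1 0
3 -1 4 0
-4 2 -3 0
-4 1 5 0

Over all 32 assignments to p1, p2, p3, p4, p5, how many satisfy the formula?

14

Case analysis on p1 and p4:
  p1=T, p4=T: remaining (p2,p3,p5) ∈ {(T,T,F); (T,T,T)} — 2.
  p1=T, p4=F: remaining (p2,p3,p5) ∈ {(F,T,F); (F,T,T); (T,T,F); (T,T,T)} — 4.
  p1=F, p4=T: remaining (p2,p3,p5) ∈ {(T,F,T); (T,T,T)} — 2.
  p1=F, p4=F: p3 free; 3 ways for (p2,p5) × 2^1 = 6.
Total: 2 + 4 + 2 + 6 = 14.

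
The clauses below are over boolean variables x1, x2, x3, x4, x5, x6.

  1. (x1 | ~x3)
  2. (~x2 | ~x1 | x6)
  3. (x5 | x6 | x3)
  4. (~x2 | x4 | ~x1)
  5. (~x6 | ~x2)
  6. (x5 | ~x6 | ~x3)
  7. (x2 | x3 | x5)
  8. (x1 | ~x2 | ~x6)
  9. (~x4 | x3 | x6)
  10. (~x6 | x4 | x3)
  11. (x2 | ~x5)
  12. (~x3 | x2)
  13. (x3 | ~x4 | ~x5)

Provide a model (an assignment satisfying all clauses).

Try x1 = False.
  then x3 is forced to False.
Branch on x2: take x2 = True.
  then x6 is forced to False.
  then x5 is forced to True.
  then x4 is forced to False.

x1 = 0, x2 = 1, x3 = 0, x4 = 0, x5 = 1, x6 = 0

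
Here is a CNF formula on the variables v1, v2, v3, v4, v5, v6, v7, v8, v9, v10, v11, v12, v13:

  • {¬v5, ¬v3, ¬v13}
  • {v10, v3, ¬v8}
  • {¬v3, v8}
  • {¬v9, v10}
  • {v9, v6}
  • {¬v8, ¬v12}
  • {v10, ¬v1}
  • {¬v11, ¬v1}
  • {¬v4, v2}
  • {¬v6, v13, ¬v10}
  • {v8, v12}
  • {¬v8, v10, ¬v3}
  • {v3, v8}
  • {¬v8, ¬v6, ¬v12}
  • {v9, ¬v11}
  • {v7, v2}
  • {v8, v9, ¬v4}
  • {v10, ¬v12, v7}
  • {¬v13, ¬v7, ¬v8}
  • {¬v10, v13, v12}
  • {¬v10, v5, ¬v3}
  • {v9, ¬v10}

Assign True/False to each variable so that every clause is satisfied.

v1=T, v2=T, v3=F, v4=F, v5=F, v6=F, v7=F, v8=T, v9=T, v10=T, v11=F, v12=F, v13=T

Check each clause:
  1. {¬v3, ¬v5, ¬v13} — ¬v3 is true.
  2. {v10, ¬v8, v3} — v10 is true.
  3. {v8, ¬v3} — v8 is true.
  4. {v10, ¬v9} — v10 is true.
  5. {v6, v9} — v9 is true.
  6. {¬v12, ¬v8} — ¬v12 is true.
  7. {v10, ¬v1} — v10 is true.
  8. {¬v11, ¬v1} — ¬v11 is true.
  9. {v2, ¬v4} — v2 is true.
  10. {v13, ¬v6, ¬v10} — ¬v6 is true.
  11. {v12, v8} — v8 is true.
  12. {¬v3, ¬v8, v10} — v10 is true.
  13. {v8, v3} — v8 is true.
  14. {¬v12, ¬v6, ¬v8} — ¬v6 is true.
  15. {v9, ¬v11} — v9 is true.
  16. {v7, v2} — v2 is true.
  17. {¬v4, v9, v8} — v8 is true.
  18. {v10, ¬v12, v7} — v10 is true.
  19. {¬v13, ¬v8, ¬v7} — ¬v7 is true.
  20. {¬v10, v13, v12} — v13 is true.
  21. {¬v10, v5, ¬v3} — ¬v3 is true.
  22. {¬v10, v9} — v9 is true.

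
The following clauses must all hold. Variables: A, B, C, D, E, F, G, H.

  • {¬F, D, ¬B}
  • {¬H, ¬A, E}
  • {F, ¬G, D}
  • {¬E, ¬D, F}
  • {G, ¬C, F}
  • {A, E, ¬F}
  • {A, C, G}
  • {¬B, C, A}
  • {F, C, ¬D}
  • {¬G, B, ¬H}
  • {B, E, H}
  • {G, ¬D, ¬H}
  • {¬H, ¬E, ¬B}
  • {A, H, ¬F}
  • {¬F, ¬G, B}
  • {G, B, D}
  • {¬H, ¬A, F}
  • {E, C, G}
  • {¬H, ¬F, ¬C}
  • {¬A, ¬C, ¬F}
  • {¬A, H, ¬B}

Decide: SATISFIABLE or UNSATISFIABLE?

SATISFIABLE

Try A = False.
Branch on B: take B = True.
  then C is forced to True.
Branch on D: take D = True.
The remaining clauses are satisfied by E = False, F = False, G = True, H = True.
Every clause has at least one true literal under this assignment.
So A=0, B=1, C=1, D=1, E=0, F=0, G=1, H=1 is a satisfying assignment.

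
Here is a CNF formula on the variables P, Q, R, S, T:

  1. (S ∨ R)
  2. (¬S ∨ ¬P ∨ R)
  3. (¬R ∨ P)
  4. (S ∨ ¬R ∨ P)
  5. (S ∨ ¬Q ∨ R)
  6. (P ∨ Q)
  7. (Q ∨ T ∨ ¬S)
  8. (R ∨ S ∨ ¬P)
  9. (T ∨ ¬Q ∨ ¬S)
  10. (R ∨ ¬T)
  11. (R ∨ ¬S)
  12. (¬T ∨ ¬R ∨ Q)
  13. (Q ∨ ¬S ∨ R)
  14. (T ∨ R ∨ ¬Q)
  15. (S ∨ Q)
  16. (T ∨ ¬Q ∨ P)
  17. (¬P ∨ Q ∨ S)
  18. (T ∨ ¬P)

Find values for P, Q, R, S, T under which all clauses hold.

P = True  Q = True  R = True  S = False  T = True

Set P = True and propagate.
  then T is forced to True.
  then R is forced to True.
  then Q is forced to True.
S is now unconstrained; take S = False.
Every clause has at least one true literal under this assignment.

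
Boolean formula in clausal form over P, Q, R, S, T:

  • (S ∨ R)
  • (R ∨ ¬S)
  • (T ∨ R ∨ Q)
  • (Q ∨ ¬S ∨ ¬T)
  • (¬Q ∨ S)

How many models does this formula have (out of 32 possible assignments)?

Split on S, then Q.
  S=1, Q=1: remaining (P,R,T) ∈ {(0,1,0); (0,1,1); (1,1,0); (1,1,1)} — 4.
  S=1, Q=0: remaining (P,R,T) ∈ {(0,1,0); (1,1,0)} — 2.
  S=0, Q=1: a clause becomes empty — 0.
  S=0, Q=0: remaining (P,R,T) ∈ {(0,1,0); (0,1,1); (1,1,0); (1,1,1)} — 4.
Total: 4 + 2 + 0 + 4 = 10.

10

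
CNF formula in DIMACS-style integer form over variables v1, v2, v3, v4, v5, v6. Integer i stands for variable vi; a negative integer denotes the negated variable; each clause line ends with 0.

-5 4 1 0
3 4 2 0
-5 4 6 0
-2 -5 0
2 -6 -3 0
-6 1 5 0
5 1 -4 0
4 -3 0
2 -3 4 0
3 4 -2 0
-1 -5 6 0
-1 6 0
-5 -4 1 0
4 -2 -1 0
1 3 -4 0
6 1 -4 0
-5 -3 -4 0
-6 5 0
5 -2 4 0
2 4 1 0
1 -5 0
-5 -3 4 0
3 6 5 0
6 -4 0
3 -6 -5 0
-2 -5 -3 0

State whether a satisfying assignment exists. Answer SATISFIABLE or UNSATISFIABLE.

UNSATISFIABLE

v4 = True:
  propagation gives v6=True, v5=True, v2=False, v3=False; an empty clause results — contradiction.
v4 = False:
  propagation gives v3=False, v2=True; an empty clause results — contradiction.
Every branch closes, so no satisfying assignment exists.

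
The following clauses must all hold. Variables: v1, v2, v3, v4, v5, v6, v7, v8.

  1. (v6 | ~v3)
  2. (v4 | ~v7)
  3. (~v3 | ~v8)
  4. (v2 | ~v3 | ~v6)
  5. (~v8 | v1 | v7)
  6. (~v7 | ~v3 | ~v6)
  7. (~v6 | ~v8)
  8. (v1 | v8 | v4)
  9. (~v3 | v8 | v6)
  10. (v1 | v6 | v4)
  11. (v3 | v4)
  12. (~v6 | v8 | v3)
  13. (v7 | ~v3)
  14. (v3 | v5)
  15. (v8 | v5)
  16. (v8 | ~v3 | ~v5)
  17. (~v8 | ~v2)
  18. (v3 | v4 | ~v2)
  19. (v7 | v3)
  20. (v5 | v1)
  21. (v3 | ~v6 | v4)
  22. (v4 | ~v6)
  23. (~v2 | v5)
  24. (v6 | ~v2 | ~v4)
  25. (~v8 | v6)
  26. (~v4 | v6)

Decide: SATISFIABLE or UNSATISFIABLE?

v3 = True:
  propagation gives v6=True, v8=False, v2=True, v7=False; an empty clause results — contradiction.
v3 = False:
  propagation gives v4=True, v5=True, v7=True, v6=True; an empty clause results — contradiction.
Every branch closes, so no satisfying assignment exists.

UNSATISFIABLE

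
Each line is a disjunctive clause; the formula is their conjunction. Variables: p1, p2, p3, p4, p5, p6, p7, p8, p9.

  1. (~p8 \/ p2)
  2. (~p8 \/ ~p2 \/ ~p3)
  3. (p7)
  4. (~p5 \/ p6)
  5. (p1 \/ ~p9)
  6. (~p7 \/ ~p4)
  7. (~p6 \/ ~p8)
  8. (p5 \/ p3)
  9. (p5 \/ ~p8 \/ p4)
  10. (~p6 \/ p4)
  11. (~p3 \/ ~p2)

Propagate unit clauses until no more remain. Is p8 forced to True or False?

False

Unit clause (p7) sets p7 = True.
(~p4 \/ ~p7): since p7 = True, the clause reduces to (~p4). p4 = False.
In (~p6 \/ p4), p4 is now false; ~p6 must hold, so p6 = False.
In (~p5 \/ p6), p6 is now false; ~p5 must hold, so p5 = False.
(p5 \/ p3) with p5 = False leaves only p3, so p3 = True.
(p4 \/ ~p8 \/ p5) with p4 = False, p5 = False leaves only ~p8, so p8 = False.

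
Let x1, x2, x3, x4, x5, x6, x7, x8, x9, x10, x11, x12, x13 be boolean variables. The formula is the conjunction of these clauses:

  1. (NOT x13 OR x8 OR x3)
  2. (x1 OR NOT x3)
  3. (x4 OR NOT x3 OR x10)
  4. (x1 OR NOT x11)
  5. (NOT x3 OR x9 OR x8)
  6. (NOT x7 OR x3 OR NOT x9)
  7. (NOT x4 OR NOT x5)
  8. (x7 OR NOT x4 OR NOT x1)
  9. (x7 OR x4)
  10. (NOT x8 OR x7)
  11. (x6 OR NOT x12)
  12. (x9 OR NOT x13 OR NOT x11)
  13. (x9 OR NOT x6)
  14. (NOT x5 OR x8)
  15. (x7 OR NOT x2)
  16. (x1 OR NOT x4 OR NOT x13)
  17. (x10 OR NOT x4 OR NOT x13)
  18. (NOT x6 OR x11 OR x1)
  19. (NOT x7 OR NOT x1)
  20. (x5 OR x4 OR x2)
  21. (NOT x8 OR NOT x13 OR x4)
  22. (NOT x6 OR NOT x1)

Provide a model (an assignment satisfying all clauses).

x1=False, x2=False, x3=False, x4=True, x5=False, x6=False, x7=False, x8=False, x9=True, x10=False, x11=False, x12=False, x13=False

Check each clause:
  1. (NOT x13 OR x3 OR x8) — NOT x13 is true.
  2. (NOT x3 OR x1) — NOT x3 is true.
  3. (NOT x3 OR x4 OR x10) — x4 is true.
  4. (x1 OR NOT x11) — NOT x11 is true.
  5. (x8 OR NOT x3 OR x9) — x9 is true.
  6. (NOT x9 OR x3 OR NOT x7) — NOT x7 is true.
  7. (NOT x5 OR NOT x4) — NOT x5 is true.
  8. (x7 OR NOT x1 OR NOT x4) — NOT x1 is true.
  9. (x4 OR x7) — x4 is true.
  10. (x7 OR NOT x8) — NOT x8 is true.
  11. (x6 OR NOT x12) — NOT x12 is true.
  12. (NOT x13 OR NOT x11 OR x9) — x9 is true.
  13. (NOT x6 OR x9) — x9 is true.
  14. (NOT x5 OR x8) — NOT x5 is true.
  15. (NOT x2 OR x7) — NOT x2 is true.
  16. (NOT x13 OR NOT x4 OR x1) — NOT x13 is true.
  17. (NOT x13 OR x10 OR NOT x4) — NOT x13 is true.
  18. (NOT x6 OR x11 OR x1) — NOT x6 is true.
  19. (NOT x1 OR NOT x7) — NOT x7 is true.
  20. (x4 OR x2 OR x5) — x4 is true.
  21. (NOT x13 OR x4 OR NOT x8) — NOT x8 is true.
  22. (NOT x6 OR NOT x1) — NOT x6 is true.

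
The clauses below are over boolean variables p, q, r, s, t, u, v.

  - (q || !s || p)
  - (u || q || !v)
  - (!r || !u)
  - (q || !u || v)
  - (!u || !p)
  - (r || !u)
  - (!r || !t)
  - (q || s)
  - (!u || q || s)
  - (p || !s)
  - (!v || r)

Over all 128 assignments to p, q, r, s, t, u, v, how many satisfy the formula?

Split on u, then q.
  u=1, q=1: a clause becomes empty — 0.
  u=1, q=0: a clause becomes empty — 0.
  u=0, q=1: 12 of the 32 assignments to (p,r,s,t,v) work.
  u=0, q=0: remaining (p,r,s,t,v) ∈ {(1,0,1,0,0); (1,0,1,1,0); (1,1,1,0,0)} — 3.
Total: 0 + 0 + 12 + 3 = 15.

15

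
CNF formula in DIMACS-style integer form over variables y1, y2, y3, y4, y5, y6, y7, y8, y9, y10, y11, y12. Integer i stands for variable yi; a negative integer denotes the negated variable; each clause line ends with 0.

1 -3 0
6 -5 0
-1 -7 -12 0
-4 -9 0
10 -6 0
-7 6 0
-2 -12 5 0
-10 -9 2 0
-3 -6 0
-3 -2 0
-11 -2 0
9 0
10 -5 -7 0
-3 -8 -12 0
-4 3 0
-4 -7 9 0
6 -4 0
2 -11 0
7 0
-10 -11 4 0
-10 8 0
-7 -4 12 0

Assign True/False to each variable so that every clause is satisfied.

y1=False  y2=True  y3=False  y4=False  y5=True  y6=True  y7=True  y8=True  y9=True  y10=True  y11=False  y12=True

The clause (y9) is unit: y9 must be True.
Unit propagation: (!y4) forces y4 = False.
The clause (y7) is unit: y7 must be True.
Unit propagation: (y6) forces y6 = True.
(y10) is a unit clause, so y10 = True.
The clause (y2) is unit: y2 must be True.
Unit propagation: (!y3) forces y3 = False.
Unit propagation: (!y11) forces y11 = False.
(y8) is a unit clause, so y8 = True.
y1 occurs only negated in the remaining clauses — set y1 = False.
Pure literal: y5 appears only positively; assign y5 = True.
y12 is now unconstrained; take y12 = True.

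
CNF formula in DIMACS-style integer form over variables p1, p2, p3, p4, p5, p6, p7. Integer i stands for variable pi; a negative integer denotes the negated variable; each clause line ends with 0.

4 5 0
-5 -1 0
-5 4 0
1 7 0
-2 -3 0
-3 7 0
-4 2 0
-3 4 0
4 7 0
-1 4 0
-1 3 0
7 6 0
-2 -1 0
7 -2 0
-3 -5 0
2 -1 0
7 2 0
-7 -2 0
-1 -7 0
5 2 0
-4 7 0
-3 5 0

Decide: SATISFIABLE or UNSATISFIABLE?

UNSATISFIABLE

p7 = True:
  propagation gives p2=False, p4=False, p5=True; an empty clause results — contradiction.
p7 = False:
  propagation gives p1=True, p5=False, p4=True; an empty clause results — contradiction.
Every branch closes, so no satisfying assignment exists.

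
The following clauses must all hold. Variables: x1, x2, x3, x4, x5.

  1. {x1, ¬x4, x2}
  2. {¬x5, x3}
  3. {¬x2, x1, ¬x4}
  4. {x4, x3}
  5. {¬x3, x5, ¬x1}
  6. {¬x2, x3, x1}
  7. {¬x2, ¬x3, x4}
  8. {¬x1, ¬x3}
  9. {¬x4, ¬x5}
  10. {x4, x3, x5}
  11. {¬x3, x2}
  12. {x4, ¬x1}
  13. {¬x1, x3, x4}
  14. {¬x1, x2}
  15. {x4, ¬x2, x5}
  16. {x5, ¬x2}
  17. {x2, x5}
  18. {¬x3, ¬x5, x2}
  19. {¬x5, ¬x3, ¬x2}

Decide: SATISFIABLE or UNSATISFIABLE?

x2 = True:
  propagation gives x5=True, x3=True; an empty clause results — contradiction.
x2 = False:
  propagation gives x3=False, x5=False; an empty clause results — contradiction.
Every branch closes, so no satisfying assignment exists.

UNSATISFIABLE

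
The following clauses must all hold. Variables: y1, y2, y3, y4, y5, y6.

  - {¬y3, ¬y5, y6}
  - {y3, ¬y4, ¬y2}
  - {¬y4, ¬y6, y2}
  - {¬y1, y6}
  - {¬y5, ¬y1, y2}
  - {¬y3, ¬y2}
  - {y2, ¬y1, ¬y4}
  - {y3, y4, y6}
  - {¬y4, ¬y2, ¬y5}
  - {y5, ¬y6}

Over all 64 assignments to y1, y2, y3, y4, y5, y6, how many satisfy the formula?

Case analysis on y2 and y4:
  y2=1, y4=1: a clause becomes empty — 0.
  y2=1, y4=0: remaining (y1,y3,y5,y6) ∈ {(0,0,1,1); (1,0,1,1)} — 2.
  y2=0, y4=1: remaining (y1,y3,y5,y6) ∈ {(0,0,0,0); (0,0,1,0); (0,1,0,0)} — 3.
  y2=0, y4=0: remaining (y1,y3,y5,y6) ∈ {(0,0,1,1); (0,1,0,0); (0,1,1,1)} — 3.
Total: 0 + 2 + 3 + 3 = 8.

8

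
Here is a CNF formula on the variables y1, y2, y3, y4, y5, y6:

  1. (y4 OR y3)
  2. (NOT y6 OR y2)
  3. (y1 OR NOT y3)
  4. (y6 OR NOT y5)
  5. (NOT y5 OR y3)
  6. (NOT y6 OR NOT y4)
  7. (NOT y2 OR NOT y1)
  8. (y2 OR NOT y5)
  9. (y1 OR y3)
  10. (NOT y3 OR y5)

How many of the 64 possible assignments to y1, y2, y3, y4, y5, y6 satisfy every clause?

1

Satisfying assignments:
  y1=1 y2=0 y3=0 y4=1 y5=0 y6=0
That's 1 in total.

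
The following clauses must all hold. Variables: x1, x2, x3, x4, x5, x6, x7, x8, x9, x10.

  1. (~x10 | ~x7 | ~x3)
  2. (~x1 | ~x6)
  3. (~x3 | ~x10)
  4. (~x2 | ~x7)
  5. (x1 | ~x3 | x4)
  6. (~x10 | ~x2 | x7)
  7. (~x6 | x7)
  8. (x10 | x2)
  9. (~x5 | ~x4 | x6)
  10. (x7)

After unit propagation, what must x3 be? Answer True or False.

Unit clause (x7) sets x7 = True.
(~x7 | ~x2) with x7 = True leaves only ~x2, so x2 = False.
In (x2 | x10), x2 is now false; x10 must hold, so x10 = True.
From (~x3 | ~x7 | ~x10) and x7 = True, x10 = True: x3 = False.

False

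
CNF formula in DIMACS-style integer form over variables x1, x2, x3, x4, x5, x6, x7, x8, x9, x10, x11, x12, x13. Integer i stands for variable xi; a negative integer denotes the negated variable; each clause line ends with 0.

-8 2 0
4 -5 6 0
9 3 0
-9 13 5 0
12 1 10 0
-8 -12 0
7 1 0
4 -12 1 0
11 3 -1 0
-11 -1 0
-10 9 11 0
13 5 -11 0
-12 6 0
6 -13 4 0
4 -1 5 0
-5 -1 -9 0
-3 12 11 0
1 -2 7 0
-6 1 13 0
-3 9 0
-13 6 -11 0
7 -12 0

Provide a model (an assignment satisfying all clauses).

x1=F, x2=T, x3=T, x4=T, x5=F, x6=T, x7=T, x8=F, x9=T, x10=F, x11=T, x12=T, x13=T

Check each clause:
  1. (x2 ∨ ¬x8) — ¬x8 is true.
  2. (¬x5 ∨ x6 ∨ x4) — ¬x5 is true.
  3. (x9 ∨ x3) — x9 is true.
  4. (x5 ∨ x13 ∨ ¬x9) — x13 is true.
  5. (x1 ∨ x10 ∨ x12) — x12 is true.
  6. (¬x12 ∨ ¬x8) — ¬x8 is true.
  7. (x7 ∨ x1) — x7 is true.
  8. (x4 ∨ x1 ∨ ¬x12) — x4 is true.
  9. (x11 ∨ ¬x1 ∨ x3) — x11 is true.
  10. (¬x1 ∨ ¬x11) — ¬x1 is true.
  11. (x9 ∨ ¬x10 ∨ x11) — x9 is true.
  12. (¬x11 ∨ x5 ∨ x13) — x13 is true.
  13. (x6 ∨ ¬x12) — x6 is true.
  14. (¬x13 ∨ x6 ∨ x4) — x4 is true.
  15. (x4 ∨ x5 ∨ ¬x1) — x4 is true.
  16. (¬x5 ∨ ¬x9 ∨ ¬x1) — ¬x5 is true.
  17. (¬x3 ∨ x12 ∨ x11) — x11 is true.
  18. (¬x2 ∨ x7 ∨ x1) — x7 is true.
  19. (x13 ∨ ¬x6 ∨ x1) — x13 is true.
  20. (x9 ∨ ¬x3) — x9 is true.
  21. (x6 ∨ ¬x11 ∨ ¬x13) — x6 is true.
  22. (¬x12 ∨ x7) — x7 is true.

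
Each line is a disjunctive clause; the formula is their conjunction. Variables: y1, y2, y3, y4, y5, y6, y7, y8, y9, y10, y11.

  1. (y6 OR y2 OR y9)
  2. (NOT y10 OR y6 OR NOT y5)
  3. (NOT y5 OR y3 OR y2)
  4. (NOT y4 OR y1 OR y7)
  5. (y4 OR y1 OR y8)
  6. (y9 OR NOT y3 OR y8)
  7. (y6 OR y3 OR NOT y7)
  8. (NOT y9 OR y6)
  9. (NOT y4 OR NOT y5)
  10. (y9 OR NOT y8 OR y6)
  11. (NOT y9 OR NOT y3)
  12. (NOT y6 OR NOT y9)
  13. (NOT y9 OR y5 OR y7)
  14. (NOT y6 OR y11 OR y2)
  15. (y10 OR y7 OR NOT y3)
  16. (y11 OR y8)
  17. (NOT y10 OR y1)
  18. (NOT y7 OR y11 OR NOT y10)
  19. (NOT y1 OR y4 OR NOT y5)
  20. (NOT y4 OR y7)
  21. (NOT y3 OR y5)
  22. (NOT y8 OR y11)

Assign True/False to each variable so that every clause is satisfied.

y1=0  y2=0  y3=0  y4=0  y5=0  y6=1  y7=1  y8=1  y9=0  y10=0  y11=1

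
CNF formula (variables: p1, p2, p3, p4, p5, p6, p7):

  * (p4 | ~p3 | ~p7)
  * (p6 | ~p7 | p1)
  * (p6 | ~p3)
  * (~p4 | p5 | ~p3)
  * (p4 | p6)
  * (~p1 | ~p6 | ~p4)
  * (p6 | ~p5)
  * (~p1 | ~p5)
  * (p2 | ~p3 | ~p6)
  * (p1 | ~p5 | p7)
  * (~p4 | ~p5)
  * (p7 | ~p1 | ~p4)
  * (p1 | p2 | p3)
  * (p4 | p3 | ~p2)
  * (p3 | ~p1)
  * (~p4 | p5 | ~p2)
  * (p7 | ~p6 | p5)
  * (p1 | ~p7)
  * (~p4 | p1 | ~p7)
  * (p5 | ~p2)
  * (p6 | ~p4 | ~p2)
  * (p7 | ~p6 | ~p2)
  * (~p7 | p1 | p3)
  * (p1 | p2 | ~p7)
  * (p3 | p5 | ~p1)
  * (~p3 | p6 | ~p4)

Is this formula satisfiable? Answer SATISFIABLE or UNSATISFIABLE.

UNSATISFIABLE

p1 = True:
  propagation gives p5=False, p3=True, p6=True, p4=False; an empty clause results — contradiction.
p1 = False:
  propagation gives p7=False, p5=False, p6=False, p3=False; an empty clause results — contradiction.
Every branch closes, so no satisfying assignment exists.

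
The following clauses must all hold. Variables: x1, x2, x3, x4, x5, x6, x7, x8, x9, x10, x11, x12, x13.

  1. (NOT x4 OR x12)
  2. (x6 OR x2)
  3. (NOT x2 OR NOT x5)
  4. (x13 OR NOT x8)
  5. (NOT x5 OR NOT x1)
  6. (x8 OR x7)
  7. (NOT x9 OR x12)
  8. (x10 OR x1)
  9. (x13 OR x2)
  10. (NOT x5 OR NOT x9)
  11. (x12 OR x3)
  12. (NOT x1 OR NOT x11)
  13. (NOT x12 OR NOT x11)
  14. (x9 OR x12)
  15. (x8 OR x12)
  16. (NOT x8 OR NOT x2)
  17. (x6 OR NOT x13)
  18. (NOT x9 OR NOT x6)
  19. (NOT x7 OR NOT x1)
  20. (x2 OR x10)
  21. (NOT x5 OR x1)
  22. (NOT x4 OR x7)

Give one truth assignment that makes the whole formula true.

x1=0, x2=1, x3=0, x4=1, x5=0, x6=0, x7=1, x8=0, x9=1, x10=1, x11=0, x12=1, x13=0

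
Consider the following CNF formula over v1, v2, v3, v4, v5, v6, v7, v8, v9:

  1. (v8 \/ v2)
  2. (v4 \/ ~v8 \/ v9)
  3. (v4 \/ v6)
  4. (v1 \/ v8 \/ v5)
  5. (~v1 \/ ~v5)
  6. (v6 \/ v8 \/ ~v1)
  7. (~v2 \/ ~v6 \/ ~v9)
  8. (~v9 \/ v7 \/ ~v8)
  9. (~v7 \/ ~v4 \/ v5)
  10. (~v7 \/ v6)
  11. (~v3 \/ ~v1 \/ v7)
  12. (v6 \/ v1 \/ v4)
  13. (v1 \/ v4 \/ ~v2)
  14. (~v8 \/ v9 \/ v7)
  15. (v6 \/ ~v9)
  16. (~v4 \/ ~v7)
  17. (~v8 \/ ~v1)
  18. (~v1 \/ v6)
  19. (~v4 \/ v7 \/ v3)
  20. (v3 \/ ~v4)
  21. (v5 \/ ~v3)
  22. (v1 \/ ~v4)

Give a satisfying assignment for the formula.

v1=True, v2=True, v3=False, v4=False, v5=False, v6=True, v7=False, v8=False, v9=False

Try v1 = True.
  then v5 is forced to False.
  then v8 is forced to False.
  then v2 is forced to True.
  then v6 is forced to True.
  then v9 is forced to False.
  then v3 is forced to False.
  then v4 is forced to False.
v7 is now unconstrained; take v7 = False.
Every clause has at least one true literal under this assignment.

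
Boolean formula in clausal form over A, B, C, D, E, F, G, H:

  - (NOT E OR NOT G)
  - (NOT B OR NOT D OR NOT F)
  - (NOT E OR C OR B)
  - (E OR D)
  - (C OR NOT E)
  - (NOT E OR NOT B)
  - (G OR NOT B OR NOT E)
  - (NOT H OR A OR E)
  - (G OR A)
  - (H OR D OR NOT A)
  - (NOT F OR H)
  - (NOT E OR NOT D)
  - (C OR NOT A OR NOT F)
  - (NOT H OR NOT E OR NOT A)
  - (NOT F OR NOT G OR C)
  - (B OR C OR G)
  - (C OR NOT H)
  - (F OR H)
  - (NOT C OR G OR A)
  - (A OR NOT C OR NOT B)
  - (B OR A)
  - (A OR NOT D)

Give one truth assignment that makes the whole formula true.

A = 1  B = 0  C = 1  D = 1  E = 0  F = 1  G = 0  H = 1

Check each clause:
  1. (NOT E OR NOT G) — NOT G is true.
  2. (NOT D OR NOT B OR NOT F) — NOT B is true.
  3. (NOT E OR B OR C) — C is true.
  4. (E OR D) — D is true.
  5. (NOT E OR C) — C is true.
  6. (NOT B OR NOT E) — NOT E is true.
  7. (NOT B OR NOT E OR G) — NOT E is true.
  8. (E OR A OR NOT H) — A is true.
  9. (G OR A) — A is true.
  10. (H OR NOT A OR D) — H is true.
  11. (H OR NOT F) — H is true.
  12. (NOT D OR NOT E) — NOT E is true.
  13. (NOT F OR NOT A OR C) — C is true.
  14. (NOT A OR NOT E OR NOT H) — NOT E is true.
  15. (C OR NOT F OR NOT G) — NOT G is true.
  16. (C OR B OR G) — C is true.
  17. (C OR NOT H) — C is true.
  18. (H OR F) — H is true.
  19. (NOT C OR G OR A) — A is true.
  20. (A OR NOT B OR NOT C) — A is true.
  21. (A OR B) — A is true.
  22. (NOT D OR A) — A is true.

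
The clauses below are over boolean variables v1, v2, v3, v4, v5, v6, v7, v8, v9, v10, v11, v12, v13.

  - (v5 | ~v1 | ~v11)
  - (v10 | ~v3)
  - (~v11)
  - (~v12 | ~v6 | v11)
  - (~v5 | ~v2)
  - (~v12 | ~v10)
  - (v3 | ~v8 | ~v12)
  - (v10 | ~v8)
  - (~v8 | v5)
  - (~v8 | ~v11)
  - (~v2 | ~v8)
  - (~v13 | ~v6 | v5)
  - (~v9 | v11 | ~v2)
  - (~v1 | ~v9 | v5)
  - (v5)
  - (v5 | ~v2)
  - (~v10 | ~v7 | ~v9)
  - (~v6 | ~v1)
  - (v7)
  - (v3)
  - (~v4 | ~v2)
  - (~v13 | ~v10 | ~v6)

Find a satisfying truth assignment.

(~v11) is a unit clause, so v11 = False.
The clause (v5) is unit: v5 must be True.
The clause (~v2) is unit: v2 must be False.
The clause (v7) is unit: v7 must be True.
(v3) is a unit clause, so v3 = True.
(v10) is a unit clause, so v10 = True.
(~v12) is a unit clause, so v12 = False.
The clause (~v9) is unit: v9 must be False.
v1 occurs only negated in the remaining clauses — set v1 = False.
Pure literal: v6 appears only negated; assign v6 = False.
v4, v8, v13 are now unconstrained; take v4 = True, v8 = True, v13 = False.
Every clause has at least one true literal under this assignment.

v1 = 0, v2 = 0, v3 = 1, v4 = 1, v5 = 1, v6 = 0, v7 = 1, v8 = 1, v9 = 0, v10 = 1, v11 = 0, v12 = 0, v13 = 0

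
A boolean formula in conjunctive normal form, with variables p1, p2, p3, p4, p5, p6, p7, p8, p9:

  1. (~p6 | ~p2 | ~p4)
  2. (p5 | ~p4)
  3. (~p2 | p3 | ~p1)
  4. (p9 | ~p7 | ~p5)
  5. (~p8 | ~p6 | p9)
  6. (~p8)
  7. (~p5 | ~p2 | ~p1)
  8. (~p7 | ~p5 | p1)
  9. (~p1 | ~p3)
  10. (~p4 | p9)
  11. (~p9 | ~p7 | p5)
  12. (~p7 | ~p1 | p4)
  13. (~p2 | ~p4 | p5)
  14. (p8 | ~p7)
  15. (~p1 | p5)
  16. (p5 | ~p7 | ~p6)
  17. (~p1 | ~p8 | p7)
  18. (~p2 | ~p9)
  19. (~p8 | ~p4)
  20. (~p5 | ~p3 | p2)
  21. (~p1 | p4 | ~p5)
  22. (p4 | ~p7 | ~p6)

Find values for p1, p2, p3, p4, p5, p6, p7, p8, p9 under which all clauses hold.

p1=F, p2=T, p3=F, p4=F, p5=T, p6=T, p7=F, p8=F, p9=F

(~p8) is a unit clause, so p8 = False.
The clause (~p7) is unit: p7 must be False.
Pure literal: p1 appears only negated; assign p1 = False.
Set p2 = True and propagate.
  then p9 is forced to False.
  then p4 is forced to False.
p3, p5, p6 are now unconstrained; take p3 = False, p5 = True, p6 = True.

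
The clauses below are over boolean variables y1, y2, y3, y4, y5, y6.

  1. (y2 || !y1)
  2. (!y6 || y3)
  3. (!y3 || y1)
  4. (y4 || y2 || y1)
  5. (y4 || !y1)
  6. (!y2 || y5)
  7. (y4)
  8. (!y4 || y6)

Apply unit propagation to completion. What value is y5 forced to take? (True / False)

True

Unit clause (y4) sets y4 = True.
From (!y4 || y6) and y4 = True: y6 = True.
(!y6 || y3): since y6 = True, the clause reduces to (y3). y3 = True.
(!y3 || y1): since y3 = True, the clause reduces to (y1). y1 = True.
(!y1 || y2) with y1 = True leaves only y2, so y2 = True.
(y5 || !y2) with y2 = True leaves only y5, so y5 = True.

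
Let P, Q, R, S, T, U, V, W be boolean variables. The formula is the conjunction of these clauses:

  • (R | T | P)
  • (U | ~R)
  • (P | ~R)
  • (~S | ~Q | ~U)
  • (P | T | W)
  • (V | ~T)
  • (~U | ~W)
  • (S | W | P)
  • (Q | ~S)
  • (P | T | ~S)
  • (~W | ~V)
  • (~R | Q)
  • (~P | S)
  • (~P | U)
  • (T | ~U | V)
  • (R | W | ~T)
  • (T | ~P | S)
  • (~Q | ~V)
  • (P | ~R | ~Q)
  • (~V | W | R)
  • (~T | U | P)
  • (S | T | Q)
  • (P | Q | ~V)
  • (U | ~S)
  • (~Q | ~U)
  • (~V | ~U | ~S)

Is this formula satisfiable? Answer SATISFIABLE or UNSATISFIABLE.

UNSATISFIABLE

P = True:
  propagation gives S=True, Q=True, U=False; an empty clause results — contradiction.
P = False:
  propagation gives R=False, T=True, V=True, W=False; an empty clause results — contradiction.
Every branch closes, so no satisfying assignment exists.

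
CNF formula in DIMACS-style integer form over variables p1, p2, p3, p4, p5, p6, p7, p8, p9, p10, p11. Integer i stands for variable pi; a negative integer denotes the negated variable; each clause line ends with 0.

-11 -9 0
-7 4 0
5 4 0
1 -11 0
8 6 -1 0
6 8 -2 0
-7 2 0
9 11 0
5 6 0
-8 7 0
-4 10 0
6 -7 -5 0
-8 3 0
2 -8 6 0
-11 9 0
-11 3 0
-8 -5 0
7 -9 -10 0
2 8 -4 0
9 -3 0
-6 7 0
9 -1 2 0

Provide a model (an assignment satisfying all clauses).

p1 = False, p2 = True, p3 = True, p4 = True, p5 = True, p6 = True, p7 = True, p8 = False, p9 = True, p10 = True, p11 = False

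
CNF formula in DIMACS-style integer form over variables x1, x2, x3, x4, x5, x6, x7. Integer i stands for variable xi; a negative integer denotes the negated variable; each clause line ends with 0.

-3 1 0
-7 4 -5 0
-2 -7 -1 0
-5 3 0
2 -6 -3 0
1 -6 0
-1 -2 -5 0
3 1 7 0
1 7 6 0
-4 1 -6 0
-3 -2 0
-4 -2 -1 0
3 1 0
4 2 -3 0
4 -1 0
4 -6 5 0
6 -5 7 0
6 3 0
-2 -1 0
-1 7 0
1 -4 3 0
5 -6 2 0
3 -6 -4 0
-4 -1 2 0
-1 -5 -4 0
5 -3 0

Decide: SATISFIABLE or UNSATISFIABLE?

x1 = True:
  propagation gives x4=True, x2=False; an empty clause results — contradiction.
x1 = False:
  propagation gives x3=False; an empty clause results — contradiction.
Every branch closes, so no satisfying assignment exists.

UNSATISFIABLE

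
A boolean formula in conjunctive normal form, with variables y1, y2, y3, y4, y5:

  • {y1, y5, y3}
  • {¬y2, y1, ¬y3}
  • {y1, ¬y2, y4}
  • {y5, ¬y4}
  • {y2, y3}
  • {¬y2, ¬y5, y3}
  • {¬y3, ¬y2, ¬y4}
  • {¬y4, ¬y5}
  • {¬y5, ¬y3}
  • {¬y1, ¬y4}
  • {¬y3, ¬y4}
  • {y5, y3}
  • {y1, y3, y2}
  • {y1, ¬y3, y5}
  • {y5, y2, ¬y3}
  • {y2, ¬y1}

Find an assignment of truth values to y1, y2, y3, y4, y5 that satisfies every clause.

y1 = True, y2 = True, y3 = True, y4 = False, y5 = False

Try y1 = True.
  then y4 is forced to False.
  then y2 is forced to True.
Set y3 = True and propagate.
  then y5 is forced to False.
Check each clause:
  1. {y3, y5, y1} — y1 is true.
  2. {¬y2, ¬y3, y1} — y1 is true.
  3. {y4, ¬y2, y1} — y1 is true.
  4. {y5, ¬y4} — ¬y4 is true.
  5. {y3, y2} — y2 is true.
  6. {¬y2, ¬y5, y3} — y3 is true.
  7. {¬y3, ¬y2, ¬y4} — ¬y4 is true.
  8. {¬y4, ¬y5} — ¬y5 is true.
  9. {¬y3, ¬y5} — ¬y5 is true.
  10. {¬y4, ¬y1} — ¬y4 is true.
  11. {¬y3, ¬y4} — ¬y4 is true.
  12. {y5, y3} — y3 is true.
  13. {y3, y1, y2} — y1 is true.
  14. {y1, y5, ¬y3} — y1 is true.
  15. {y5, y2, ¬y3} — y2 is true.
  16. {y2, ¬y1} — y2 is true.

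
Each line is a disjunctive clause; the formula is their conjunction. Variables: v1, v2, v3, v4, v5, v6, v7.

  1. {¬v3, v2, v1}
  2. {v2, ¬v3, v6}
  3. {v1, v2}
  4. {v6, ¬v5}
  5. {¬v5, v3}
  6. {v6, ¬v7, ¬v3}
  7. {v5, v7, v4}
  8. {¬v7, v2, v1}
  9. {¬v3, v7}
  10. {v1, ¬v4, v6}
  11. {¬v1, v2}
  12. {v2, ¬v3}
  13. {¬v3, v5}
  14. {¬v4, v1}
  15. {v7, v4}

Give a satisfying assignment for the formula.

Pure literal: v2 appears only positively; assign v2 = True.
v6 occurs only positively in the remaining clauses — set v6 = True.
Branch on v1: take v1 = True.
Set v3 = True and propagate.
  then v7 is forced to True.
  then v5 is forced to True.
v4 is now unconstrained; take v4 = False.

v1 = T, v2 = T, v3 = T, v4 = F, v5 = T, v6 = T, v7 = T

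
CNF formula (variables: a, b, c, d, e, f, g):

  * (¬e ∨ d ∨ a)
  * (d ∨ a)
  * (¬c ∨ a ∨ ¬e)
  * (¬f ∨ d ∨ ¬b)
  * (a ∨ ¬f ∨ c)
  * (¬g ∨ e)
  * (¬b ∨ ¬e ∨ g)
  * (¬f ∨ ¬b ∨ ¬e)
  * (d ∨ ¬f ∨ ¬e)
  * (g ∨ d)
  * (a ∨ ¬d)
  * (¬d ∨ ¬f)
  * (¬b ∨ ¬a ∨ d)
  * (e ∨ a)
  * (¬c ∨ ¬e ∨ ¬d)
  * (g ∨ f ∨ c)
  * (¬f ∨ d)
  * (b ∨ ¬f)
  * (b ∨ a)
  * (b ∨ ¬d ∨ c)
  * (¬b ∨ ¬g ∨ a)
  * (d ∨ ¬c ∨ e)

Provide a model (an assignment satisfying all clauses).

a=1, b=1, c=1, d=1, e=0, f=0, g=0

Try a = True.
Try b = True.
  then d is forced to True.
  then f is forced to False.
Branch on c: take c = True.
  then e is forced to False.
  then g is forced to False.
Check each clause:
  1. (d ∨ ¬e ∨ a) — a is true.
  2. (d ∨ a) — a is true.
  3. (¬c ∨ ¬e ∨ a) — a is true.
  4. (¬f ∨ d ∨ ¬b) — ¬f is true.
  5. (c ∨ ¬f ∨ a) — a is true.
  6. (e ∨ ¬g) — ¬g is true.
  7. (g ∨ ¬b ∨ ¬e) — ¬e is true.
  8. (¬f ∨ ¬b ∨ ¬e) — ¬f is true.
  9. (¬f ∨ ¬e ∨ d) — ¬f is true.
  10. (d ∨ g) — d is true.
  11. (a ∨ ¬d) — a is true.
  12. (¬d ∨ ¬f) — ¬f is true.
  13. (¬b ∨ d ∨ ¬a) — d is true.
  14. (a ∨ e) — a is true.
  15. (¬e ∨ ¬d ∨ ¬c) — ¬e is true.
  16. (g ∨ c ∨ f) — c is true.
  17. (d ∨ ¬f) — ¬f is true.
  18. (¬f ∨ b) — ¬f is true.
  19. (b ∨ a) — a is true.
  20. (c ∨ ¬d ∨ b) — b is true.
  21. (¬g ∨ a ∨ ¬b) — a is true.
  22. (d ∨ ¬c ∨ e) — d is true.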